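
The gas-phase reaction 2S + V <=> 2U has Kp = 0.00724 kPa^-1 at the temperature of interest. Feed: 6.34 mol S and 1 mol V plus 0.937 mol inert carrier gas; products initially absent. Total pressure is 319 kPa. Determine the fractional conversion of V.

X = 0.719

Take 1 mol V as basis and let X be its fractional conversion, so ξ = X.
Mole table: n_S = 6.34 − 2X; n_V = 1 − X; n_U = 2X; n_I = 0.937 (inert).
n_T = Σnᵢ = 8.28 − X.
Mole fractions y_i = n_i/n_T; Kp = p_U^2 / (p_S^2 p_V) with p_i = y_i·P.
Substituting and setting equal to 0.00724 kPa^-1 gives a polynomial in X; the root in (0,1) is X = 0.719.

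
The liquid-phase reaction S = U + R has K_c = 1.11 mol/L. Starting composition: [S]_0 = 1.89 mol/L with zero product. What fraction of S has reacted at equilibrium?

X = 0.527

Let X = conversion of S; extent ξ = 1.89·X mol/L.
Concentrations: [S] = 1.89 − 1.89X; [U] = 1.89X; [R] = 1.89X.
K_c = [U] [R] / ([S]).
Equating to 1.11 mol/L: the physical root is X = 0.527.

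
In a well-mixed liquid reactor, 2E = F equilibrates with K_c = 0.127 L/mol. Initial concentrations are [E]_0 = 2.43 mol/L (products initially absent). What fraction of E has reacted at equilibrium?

Let X = conversion of E; extent ξ = 2.43X/2 mol/L.
Concentrations: [E] = 2.43 − 2.43X; [F] = 1.22X.
K_c = [F] / ([E]^2).
Solving K_c = 0.127 for X ∈ (0,1): X = 0.301.

X = 0.301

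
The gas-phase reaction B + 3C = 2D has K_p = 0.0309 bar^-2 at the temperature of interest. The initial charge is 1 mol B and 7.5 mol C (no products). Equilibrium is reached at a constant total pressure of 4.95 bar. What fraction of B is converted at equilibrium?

X = 0.554

Basis: 1 mol B initially; let X = conversion of B. Extent ξ = X.
At extent ξ: n_B = 1 − X; n_C = 7.5 − 3X; n_D = 2X.
Summing: n_T = 8.5 − 2X.
Mole fractions y_i = n_i/n_T; K_p = p_D^2 / (p_B p_C^3) with p_i = y_i·P.
This yields a degree-4 equation in X; solving on (0,1), X = 0.554.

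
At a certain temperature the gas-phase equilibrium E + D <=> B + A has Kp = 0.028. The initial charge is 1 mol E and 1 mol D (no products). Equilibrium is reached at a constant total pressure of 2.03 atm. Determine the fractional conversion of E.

X = 0.143

Let X = conversion of E (basis 1 mol E); extent of reaction ξ = X.
Moles: n_E = 1 − X; n_D = 1 − X; n_B = X; n_A = X.
Since Δν = 0, n_T = 2 throughout.
Mole fractions y_i = n_i/n_T; Kp = p_B p_A / (p_E p_D) with p_i = y_i·P.
Setting this equal to 0.028 and taking the physical root (0 < X < 1) gives X = 0.143.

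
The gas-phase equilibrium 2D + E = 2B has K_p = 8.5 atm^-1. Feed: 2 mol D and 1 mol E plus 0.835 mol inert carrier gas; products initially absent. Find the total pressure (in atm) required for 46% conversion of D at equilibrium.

Take 2 mol D as basis and let X be its fractional conversion, so ξ = X.
At extent ξ: n_D = 2 − 2X; n_E = 1 − X; n_B = 2X; n_I = 0.835 (inert).
Total moles n_T = 3.83 − X.
K_p = p_B^2 / (p_D^2 p_E) with p_i = (n_i/n_T)·P.
At X = 0.46: the mole-fraction product g(X) = Π y_i^ν_i = 4.535. Since K_p = g(X)·P^{-1}, P = (g/K_p)^(1/1) = (4.535/8.5)^(1/1) = 0.534 atm.

P = 0.534 atm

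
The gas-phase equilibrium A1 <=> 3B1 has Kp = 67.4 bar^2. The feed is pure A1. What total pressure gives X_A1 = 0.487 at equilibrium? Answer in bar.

Let X = conversion of A1 (basis 1 mol A1); extent of reaction ξ = X.
Species balance: n_A1 = 1 − X; n_B1 = 3X.
Total moles n_T = 1 + 2X.
Kp = p_B1^3 / (p_A1) with p_i = (n_i/n_T)·P.
At X = 0.487: the mole-fraction product g(X) = Π y_i^ν_i = 1.56. Since Kp = g(X)·P^{2}, P = (Kp/g)^(1/2) = (67.4/1.56)^(1/2) = 6.57 bar.

P = 6.57 bar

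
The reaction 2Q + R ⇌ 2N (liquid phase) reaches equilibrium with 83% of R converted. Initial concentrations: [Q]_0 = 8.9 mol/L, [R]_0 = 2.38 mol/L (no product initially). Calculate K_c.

Let X = conversion of R.
Concentrations: [Q] = 8.9 − 4.76X; [R] = 2.38 − 2.38X; [N] = 4.76X.
At X = 0.83: [Q] = 4.95, [R] = 0.405, [N] = 3.95.
K_c = [N]^2 / ([Q]^2 [R]) = 1.57 L/mol.

K_c = 1.57 L/mol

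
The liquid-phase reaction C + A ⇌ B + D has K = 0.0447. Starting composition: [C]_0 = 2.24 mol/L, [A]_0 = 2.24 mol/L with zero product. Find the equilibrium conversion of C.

X = 0.175

Let X = conversion of C; extent ξ = 2.24·X mol/L.
Concentrations: [C] = 2.24 − 2.24X; [A] = 2.24 − 2.24X; [B] = 2.24X; [D] = 2.24X.
K = [B] [D] / ([C] [A]).
Setting equal to 0.0447 and solving for X on (0,1) gives X = 0.175.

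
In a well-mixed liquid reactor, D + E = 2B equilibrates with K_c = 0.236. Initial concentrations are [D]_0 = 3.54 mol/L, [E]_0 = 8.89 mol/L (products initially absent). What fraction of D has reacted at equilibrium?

X = 0.302

Let X = conversion of D; extent ξ = 3.54·X mol/L.
Concentrations: [D] = 3.54 − 3.54X; [E] = 8.89 − 3.54X; [B] = 7.08X.
K_c = [B]^2 / ([D] [E]).
Solving K_c = 0.236 for X ∈ (0,1): X = 0.302.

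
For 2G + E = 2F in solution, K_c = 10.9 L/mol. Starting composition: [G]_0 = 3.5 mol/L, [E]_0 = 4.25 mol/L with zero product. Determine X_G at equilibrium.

X = 0.846

Let X = conversion of G; extent ξ = 3.5X/2 mol/L.
Concentrations: [G] = 3.5 − 3.5X; [E] = 4.25 − 1.75X; [F] = 3.5X.
K_c = [F]^2 / ([G]^2 [E]).
This equals 10.9 at X = 0.846 (the root in 0 < X < 1).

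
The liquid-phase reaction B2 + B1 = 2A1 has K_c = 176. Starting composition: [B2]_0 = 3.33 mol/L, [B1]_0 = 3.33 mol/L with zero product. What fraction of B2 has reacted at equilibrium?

X = 0.869

Let X = conversion of B2; extent ξ = 3.33·X mol/L.
Concentrations: [B2] = 3.33 − 3.33X; [B1] = 3.33 − 3.33X; [A1] = 6.66X.
K_c = [A1]^2 / ([B2] [B1]).
Solving K_c = 176 for X ∈ (0,1): X = 0.869.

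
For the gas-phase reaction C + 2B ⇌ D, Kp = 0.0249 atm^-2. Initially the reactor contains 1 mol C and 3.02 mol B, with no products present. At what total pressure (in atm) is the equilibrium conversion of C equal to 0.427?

P = 8 atm

Basis: 1 mol C initially; let X = conversion of C. Extent ξ = X.
Species balance: n_C = 1 − X; n_B = 3.02 − 2X; n_D = X.
n_T = Σnᵢ = 4.02 − 2X.
Kp = p_D / (p_C p_B^2) with p_i = (n_i/n_T)·P.
At X = 0.427: the mole-fraction product g(X) = Π y_i^ν_i = 1.592. Since Kp = g(X)·P^{-2}, P = (g/Kp)^(1/2) = (1.592/0.0249)^(1/2) = 8 atm.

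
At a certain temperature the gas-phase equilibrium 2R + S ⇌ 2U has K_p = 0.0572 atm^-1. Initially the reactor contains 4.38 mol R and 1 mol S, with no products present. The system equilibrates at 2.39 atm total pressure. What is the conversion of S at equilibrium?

Let X = conversion of S (basis 1 mol S); extent of reaction ξ = X.
Species balance: n_R = 4.38 − 2X; n_S = 1 − X; n_U = 2X.
Total moles n_T = 5.38 − X.
y_i = n_i/n_T, p_i = y_i·P. K_p = p_U^2 / (p_R^2 p_S).
Equating to 0.0572 atm^-1 and solving on 0 < X < 1: X = 0.269.

X = 0.269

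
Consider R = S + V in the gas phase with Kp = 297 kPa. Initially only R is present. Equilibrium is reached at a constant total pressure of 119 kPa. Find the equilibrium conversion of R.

Basis: 1 mol R initially; let X = conversion of R. Extent ξ = X.
Species balance: n_R = 1 − X; n_S = X; n_V = X.
Total moles n_T = 1 + X.
Mole fractions y_i = n_i/n_T; Kp = p_S p_V / (p_R) with p_i = y_i·P.
Substituting and setting equal to 297 kPa gives a polynomial in X; the root in (0,1) is X = 0.845.

X = 0.845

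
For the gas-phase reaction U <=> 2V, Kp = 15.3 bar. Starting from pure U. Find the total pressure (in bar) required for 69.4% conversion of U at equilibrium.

P = 4.12 bar

Basis: 1 mol U initially; let X = conversion of U. Extent ξ = X.
Moles: n_U = 1 − X; n_V = 2X.
Summing: n_T = 1 + X.
Kp = p_V^2 / (p_U) with p_i = (n_i/n_T)·P.
At X = 0.694: the mole-fraction product g(X) = Π y_i^ν_i = 3.717. Since Kp = g(X)·P^{1}, P = (Kp/g)^(1/1) = (15.3/3.717)^(1/1) = 4.12 bar.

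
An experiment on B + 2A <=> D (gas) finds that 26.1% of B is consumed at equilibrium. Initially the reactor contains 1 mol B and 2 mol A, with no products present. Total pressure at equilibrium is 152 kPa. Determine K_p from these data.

Basis: 1 mol B initially; let X = conversion of B. Extent ξ = X.
Species balance: n_B = 1 − X; n_A = 2 − 2X; n_D = X.
n_T = Σnᵢ = 3 − 2X.
At X = 0.261: n_B = 0.739, n_A = 1.48, n_D = 0.261, n_T = 2.48.
p_i = (n_i/n_T)·P. K_p = p_D / (p_B p_A^2) = 4.3e-05 kPa^-2.

K_p = 4.3e-05 kPa^-2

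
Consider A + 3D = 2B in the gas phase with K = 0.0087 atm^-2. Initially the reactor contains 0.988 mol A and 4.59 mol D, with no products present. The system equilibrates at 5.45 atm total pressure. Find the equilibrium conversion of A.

X = 0.304

Basis: 0.988 mol A initially; let X = conversion of A. Extent ξ = 0.988X.
At extent ξ: n_A = 0.988 − 0.988X; n_D = 4.59 − 2.96X; n_B = 1.98X.
Summing: n_T = 5.58 − 1.98X.
y_i = n_i/n_T, p_i = y_i·P. K = p_B^2 / (p_A p_D^3).
Equating to 0.0087 atm^-2 and solving on 0 < X < 1: X = 0.304.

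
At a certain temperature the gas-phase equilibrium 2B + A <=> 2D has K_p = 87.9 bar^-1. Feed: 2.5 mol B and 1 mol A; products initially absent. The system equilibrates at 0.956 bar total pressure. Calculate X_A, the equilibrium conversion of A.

Basis: 1 mol A initially; let X = conversion of A. Extent ξ = X.
Species balance: n_B = 2.5 − 2X; n_A = 1 − X; n_D = 2X.
Summing: n_T = 3.5 − X.
y_i = n_i/n_T, p_i = y_i·P. K_p = p_D^2 / (p_B^2 p_A).
Setting this equal to 87.9 bar^-1 and taking the physical root (0 < X < 1) gives X = 0.854.

X = 0.854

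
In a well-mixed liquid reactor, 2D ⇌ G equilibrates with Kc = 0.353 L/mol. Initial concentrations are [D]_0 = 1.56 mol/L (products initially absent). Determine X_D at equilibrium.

Let X = conversion of D; extent ξ = 1.56X/2 mol/L.
Concentrations: [D] = 1.56 − 1.56X; [G] = 0.78X.
Kc = [G] / ([D]^2).
Setting equal to 0.353 and solving for X on (0,1) gives X = 0.398.

X = 0.398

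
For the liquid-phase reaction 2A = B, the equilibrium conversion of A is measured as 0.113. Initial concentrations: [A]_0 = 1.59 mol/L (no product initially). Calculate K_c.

K_c = 0.0452 L/mol

Let X = conversion of A.
Concentrations: [A] = 1.59 − 1.59X; [B] = 0.795X.
At X = 0.113: [A] = 1.41, [B] = 0.0898.
K_c = [B] / ([A]^2) = 0.0452 L/mol.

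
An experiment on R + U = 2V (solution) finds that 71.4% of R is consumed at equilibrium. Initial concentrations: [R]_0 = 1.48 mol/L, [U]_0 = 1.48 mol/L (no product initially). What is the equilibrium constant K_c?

K_c = 24.9

Let X = conversion of R.
Concentrations: [R] = 1.48 − 1.48X; [U] = 1.48 − 1.48X; [V] = 2.96X.
At X = 0.714: [R] = 0.423, [U] = 0.423, [V] = 2.11.
K_c = [V]^2 / ([R] [U]) = 24.9.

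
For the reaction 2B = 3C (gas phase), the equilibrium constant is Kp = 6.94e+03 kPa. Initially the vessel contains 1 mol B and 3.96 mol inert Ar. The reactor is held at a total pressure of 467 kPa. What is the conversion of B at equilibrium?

Let X = conversion of B (basis 1 mol B); extent of reaction ξ = 0.5X.
Moles: n_B = 1 − X; n_C = 1.5X; n_I = 3.96 (inert).
Total moles n_T = 4.96 + 0.5X.
y_i = n_i/n_T, p_i = y_i·P. Kp = p_C^3 / (p_B^2).
Equating to 6.94e+03 kPa and solving on 0 < X < 1: X = 0.841.

X = 0.841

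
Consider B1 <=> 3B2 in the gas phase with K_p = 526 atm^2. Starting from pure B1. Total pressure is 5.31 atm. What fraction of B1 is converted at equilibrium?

X = 0.872

Take 1 mol B1 as basis and let X be its fractional conversion, so ξ = X.
Mole table: n_B1 = 1 − X; n_B2 = 3X.
Total moles n_T = 1 + 2X.
Mole fractions y_i = n_i/n_T; K_p = p_B2^3 / (p_B1) with p_i = y_i·P.
Substituting and setting equal to 526 atm^2 gives a polynomial in X; the root in (0,1) is X = 0.872.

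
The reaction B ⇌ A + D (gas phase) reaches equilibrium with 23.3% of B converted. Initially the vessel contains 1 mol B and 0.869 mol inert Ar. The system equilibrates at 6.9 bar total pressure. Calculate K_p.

K_p = 0.232 bar

Let X = conversion of B (basis 1 mol B); extent of reaction ξ = X.
Moles: n_B = 1 − X; n_A = X; n_D = X; n_I = 0.869 (inert).
Total moles n_T = 1.87 + X.
At X = 0.233: n_B = 0.767, n_A = 0.233, n_D = 0.233, n_T = 2.1.
p_i = (n_i/n_T)·P. K_p = p_A p_D / (p_B) = 0.232 bar.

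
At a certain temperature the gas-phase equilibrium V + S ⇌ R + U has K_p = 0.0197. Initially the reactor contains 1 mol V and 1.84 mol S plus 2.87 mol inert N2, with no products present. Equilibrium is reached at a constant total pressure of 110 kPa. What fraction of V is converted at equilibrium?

Take 1 mol V as basis and let X be its fractional conversion, so ξ = X.
Species balance: n_V = 1 − X; n_S = 1.84 − X; n_R = X; n_U = X; n_I = 2.87 (inert).
Since Δν = 0, n_T = 5.71 throughout.
With p_i = (n_i/n_T)P, K_p = p_R p_U / (p_V p_S).
This yields a degree-2 equation in X; solving on (0,1), X = 0.166.

X = 0.166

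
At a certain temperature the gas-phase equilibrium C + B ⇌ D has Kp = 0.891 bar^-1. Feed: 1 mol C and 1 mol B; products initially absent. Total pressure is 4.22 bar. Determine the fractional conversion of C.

Let X = conversion of C (basis 1 mol C); extent of reaction ξ = X.
At extent ξ: n_C = 1 − X; n_B = 1 − X; n_D = X.
n_T = Σnᵢ = 2 − X.
With p_i = (n_i/n_T)P, Kp = p_D / (p_C p_B).
Setting this equal to 0.891 bar^-1 and taking the physical root (0 < X < 1) gives X = 0.542.

X = 0.542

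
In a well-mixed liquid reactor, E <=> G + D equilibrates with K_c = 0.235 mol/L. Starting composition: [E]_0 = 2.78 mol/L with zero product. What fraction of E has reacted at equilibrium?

Let X = conversion of E; extent ξ = 2.78·X mol/L.
Concentrations: [E] = 2.78 − 2.78X; [G] = 2.78X; [D] = 2.78X.
K_c = [G] [D] / ([E]).
Equating to 0.235 mol/L: the physical root is X = 0.252.

X = 0.252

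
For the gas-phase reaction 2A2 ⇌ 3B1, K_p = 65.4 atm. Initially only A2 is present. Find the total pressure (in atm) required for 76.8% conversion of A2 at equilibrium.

Take 1 mol A2 as basis and let X be its fractional conversion, so ξ = 0.5X.
At extent ξ: n_A2 = 1 − X; n_B1 = 1.5X.
Total moles n_T = 1 + 0.5X.
K_p = p_B1^3 / (p_A2^2) with p_i = (n_i/n_T)·P.
At X = 0.768: the mole-fraction product g(X) = Π y_i^ν_i = 20.52. Since K_p = g(X)·P^{1}, P = (K_p/g)^(1/1) = (65.4/20.52)^(1/1) = 3.19 atm.

P = 3.19 atm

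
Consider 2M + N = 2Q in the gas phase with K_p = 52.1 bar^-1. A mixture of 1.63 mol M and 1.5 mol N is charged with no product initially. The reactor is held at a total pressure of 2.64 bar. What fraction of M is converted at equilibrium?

Let X = conversion of M (basis 1.63 mol M); extent of reaction ξ = 0.815X.
Moles: n_M = 1.63 − 1.63X; n_N = 1.5 − 0.815X; n_Q = 1.63X.
Total moles n_T = 3.13 − 0.815X.
With p_i = (n_i/n_T)P, K_p = p_Q^2 / (p_M^2 p_N).
Equating to 52.1 bar^-1 and solving on 0 < X < 1: X = 0.870.

X = 0.870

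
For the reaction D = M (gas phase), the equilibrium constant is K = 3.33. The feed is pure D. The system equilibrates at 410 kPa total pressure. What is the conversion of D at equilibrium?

Let X = conversion of D (basis 1 mol D); extent of reaction ξ = X.
Mole table: n_D = 1 − X; n_M = X.
n_T stays at 1 (no change in mole number).
Mole fractions y_i = n_i/n_T; K = p_M / (p_D) with p_i = y_i·P.
Setting this equal to 3.33 and taking the physical root (0 < X < 1) gives X = 0.769.

X = 0.769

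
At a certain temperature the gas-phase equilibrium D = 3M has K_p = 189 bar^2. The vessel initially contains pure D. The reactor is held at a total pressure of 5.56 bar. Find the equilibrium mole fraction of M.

y_M = 0.886

Let X = conversion of D (basis 1 mol D); extent of reaction ξ = X.
At extent ξ: n_D = 1 − X; n_M = 3X.
n_T = Σnᵢ = 1 + 2X.
Mole fractions y_i = n_i/n_T; K_p = p_M^3 / (p_D) with p_i = y_i·P.
This yields a degree-3 equation in X; solving on (0,1), X = 0.722.
Then n_M = 2.17, n_T = 2.44, so y_M = 0.886.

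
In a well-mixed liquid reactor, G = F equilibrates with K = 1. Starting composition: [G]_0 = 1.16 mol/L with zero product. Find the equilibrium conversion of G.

Let X = conversion of G; extent ξ = 1.16·X mol/L.
Concentrations: [G] = 1.16 − 1.16X; [F] = 1.16X.
K = [F] / ([G]).
Equating to 1: the physical root is X = 0.500.

X = 0.500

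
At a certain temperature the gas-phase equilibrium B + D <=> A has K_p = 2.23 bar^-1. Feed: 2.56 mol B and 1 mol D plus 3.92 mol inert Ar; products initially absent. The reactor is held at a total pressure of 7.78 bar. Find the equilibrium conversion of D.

Let X = conversion of D (basis 1 mol D); extent of reaction ξ = X.
Species balance: n_B = 2.56 − X; n_D = 1 − X; n_A = X; n_I = 3.92 (inert).
Total moles n_T = 7.48 − X.
y_i = n_i/n_T, p_i = y_i·P. K_p = p_A / (p_B p_D).
Equating to 2.23 bar^-1 and solving on 0 < X < 1: X = 0.819.

X = 0.819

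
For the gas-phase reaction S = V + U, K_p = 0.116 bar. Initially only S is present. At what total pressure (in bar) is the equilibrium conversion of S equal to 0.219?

Take 1 mol S as basis and let X be its fractional conversion, so ξ = X.
Moles: n_S = 1 − X; n_V = X; n_U = X.
n_T = Σnᵢ = 1 + X.
K_p = p_V p_U / (p_S) with p_i = (n_i/n_T)·P.
At X = 0.219: the mole-fraction product g(X) = Π y_i^ν_i = 0.05038. Since K_p = g(X)·P^{1}, P = (K_p/g)^(1/1) = (0.116/0.05038)^(1/1) = 2.3 bar.

P = 2.3 bar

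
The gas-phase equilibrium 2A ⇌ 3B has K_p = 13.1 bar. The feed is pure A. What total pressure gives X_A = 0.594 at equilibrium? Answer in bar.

Take 1 mol A as basis and let X be its fractional conversion, so ξ = 0.5X.
Species balance: n_A = 1 − X; n_B = 1.5X.
Total moles n_T = 1 + 0.5X.
K_p = p_B^3 / (p_A^2) with p_i = (n_i/n_T)·P.
At X = 0.594: the mole-fraction product g(X) = Π y_i^ν_i = 3.309. Since K_p = g(X)·P^{1}, P = (K_p/g)^(1/1) = (13.1/3.309)^(1/1) = 3.96 bar.

P = 3.96 bar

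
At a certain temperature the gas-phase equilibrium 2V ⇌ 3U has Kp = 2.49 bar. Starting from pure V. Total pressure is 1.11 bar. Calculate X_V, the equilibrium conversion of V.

X = 0.553

Take 1 mol V as basis and let X be its fractional conversion, so ξ = 0.5X.
Mole table: n_V = 1 − X; n_U = 1.5X.
n_T = Σnᵢ = 1 + 0.5X.
With p_i = (n_i/n_T)P, Kp = p_U^3 / (p_V^2).
Equating to 2.49 bar and solving on 0 < X < 1: X = 0.553.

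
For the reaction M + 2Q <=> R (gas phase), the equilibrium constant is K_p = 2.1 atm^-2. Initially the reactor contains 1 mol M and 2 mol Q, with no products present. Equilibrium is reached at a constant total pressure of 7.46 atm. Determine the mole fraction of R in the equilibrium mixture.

y_R = 0.663

Basis: 1 mol M initially; let X = conversion of M. Extent ξ = X.
Species balance: n_M = 1 − X; n_Q = 2 − 2X; n_R = X.
Total moles n_T = 3 − 2X.
With p_i = (n_i/n_T)P, K_p = p_R / (p_M p_Q^2).
This yields a degree-3 equation in X; solving on (0,1), X = 0.855.
Then n_R = 0.855, n_T = 1.29, so y_R = 0.663.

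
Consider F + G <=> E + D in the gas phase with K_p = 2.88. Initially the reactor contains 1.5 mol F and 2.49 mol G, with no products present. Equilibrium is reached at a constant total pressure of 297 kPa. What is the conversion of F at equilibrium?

Let X = conversion of F (basis 1.5 mol F); extent of reaction ξ = 1.5X.
Species balance: n_F = 1.5 − 1.5X; n_G = 2.49 − 1.5X; n_E = 1.5X; n_D = 1.5X.
Since Δν = 0, n_T = 3.99 throughout.
Mole fractions y_i = n_i/n_T; K_p = p_E p_D / (p_F p_G) with p_i = y_i·P.
Setting this equal to 2.88 and taking the physical root (0 < X < 1) gives X = 0.769.

X = 0.769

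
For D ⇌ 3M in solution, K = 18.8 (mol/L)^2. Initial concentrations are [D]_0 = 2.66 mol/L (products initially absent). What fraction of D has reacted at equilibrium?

Let X = conversion of D; extent ξ = 2.66·X mol/L.
Concentrations: [D] = 2.66 − 2.66X; [M] = 7.98X.
K = [M]^3 / ([D]).
This equals 18.8 at X = 0.391 (the root in 0 < X < 1).

X = 0.391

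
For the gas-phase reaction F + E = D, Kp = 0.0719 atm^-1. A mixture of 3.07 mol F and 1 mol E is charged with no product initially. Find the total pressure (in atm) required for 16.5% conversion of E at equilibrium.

Basis: 1 mol E initially; let X = conversion of E. Extent ξ = X.
Species balance: n_F = 3.07 − X; n_E = 1 − X; n_D = X.
Total moles n_T = 4.07 − X.
Kp = p_D / (p_F p_E) with p_i = (n_i/n_T)·P.
At X = 0.165: the mole-fraction product g(X) = Π y_i^ν_i = 0.2656. Since Kp = g(X)·P^{-1}, P = (g/Kp)^(1/1) = (0.2656/0.0719)^(1/1) = 3.69 atm.

P = 3.69 atm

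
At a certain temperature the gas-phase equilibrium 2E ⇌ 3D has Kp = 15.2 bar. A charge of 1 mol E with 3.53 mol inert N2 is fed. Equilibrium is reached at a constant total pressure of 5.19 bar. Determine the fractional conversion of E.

X = 0.710

Let X = conversion of E (basis 1 mol E); extent of reaction ξ = 0.5X.
Mole table: n_E = 1 − X; n_D = 1.5X; n_I = 3.53 (inert).
Summing: n_T = 4.53 + 0.5X.
With p_i = (n_i/n_T)P, Kp = p_D^3 / (p_E^2).
Setting this equal to 15.2 bar and taking the physical root (0 < X < 1) gives X = 0.710.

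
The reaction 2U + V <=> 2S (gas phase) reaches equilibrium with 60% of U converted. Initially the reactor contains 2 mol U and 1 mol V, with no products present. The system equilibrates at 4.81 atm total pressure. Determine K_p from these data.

K_p = 2.81 atm^-1

Let X = conversion of U (basis 2 mol U); extent of reaction ξ = X.
At extent ξ: n_U = 2 − 2X; n_V = 1 − X; n_S = 2X.
Total moles n_T = 3 − X.
At X = 0.6: n_U = 0.8, n_V = 0.4, n_S = 1.2, n_T = 2.4.
p_i = (n_i/n_T)·P. K_p = p_S^2 / (p_U^2 p_V) = 2.81 atm^-1.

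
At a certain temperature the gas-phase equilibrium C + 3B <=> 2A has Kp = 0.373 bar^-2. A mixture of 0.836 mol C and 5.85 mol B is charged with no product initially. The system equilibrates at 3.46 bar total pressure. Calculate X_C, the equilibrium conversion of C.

Take 0.836 mol C as basis and let X be its fractional conversion, so ξ = 0.836X.
Moles: n_C = 0.836 − 0.836X; n_B = 5.85 − 2.51X; n_A = 1.67X.
Summing: n_T = 6.69 − 1.67X.
Mole fractions y_i = n_i/n_T; Kp = p_A^2 / (p_C p_B^3) with p_i = y_i·P.
Substituting and setting equal to 0.373 bar^-2 gives a polynomial in X; the root in (0,1) is X = 0.778.

X = 0.778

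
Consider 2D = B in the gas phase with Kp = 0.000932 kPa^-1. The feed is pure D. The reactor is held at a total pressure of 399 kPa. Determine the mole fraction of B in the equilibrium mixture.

y_B = 0.224

Take 1 mol D as basis and let X be its fractional conversion, so ξ = 0.5X.
Mole table: n_D = 1 − X; n_B = 0.5X.
n_T = Σnᵢ = 1 − 0.5X.
Mole fractions y_i = n_i/n_T; Kp = p_B / (p_D^2) with p_i = y_i·P.
Equating to 0.000932 kPa^-1 and solving on 0 < X < 1: X = 0.366.
Then n_B = 0.183, n_T = 0.817, so y_B = 0.224.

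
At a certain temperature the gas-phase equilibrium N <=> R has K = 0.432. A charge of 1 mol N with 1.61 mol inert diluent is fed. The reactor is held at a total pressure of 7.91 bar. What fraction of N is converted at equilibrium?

X = 0.302

Take 1 mol N as basis and let X be its fractional conversion, so ξ = X.
Moles: n_N = 1 − X; n_R = X; n_I = 1.61 (inert).
Total moles n_T = 2.61 (Δν = 0, constant).
Mole fractions y_i = n_i/n_T; K = p_R / (p_N) with p_i = y_i·P.
Equating to 0.432 and solving on 0 < X < 1: X = 0.302.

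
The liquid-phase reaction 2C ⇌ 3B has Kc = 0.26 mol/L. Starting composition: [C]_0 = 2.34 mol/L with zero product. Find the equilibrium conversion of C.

X = 0.262

Let X = conversion of C; extent ξ = 2.34X/2 mol/L.
Concentrations: [C] = 2.34 − 2.34X; [B] = 3.51X.
Kc = [B]^3 / ([C]^2).
This equals 0.26 at X = 0.262 (the root in 0 < X < 1).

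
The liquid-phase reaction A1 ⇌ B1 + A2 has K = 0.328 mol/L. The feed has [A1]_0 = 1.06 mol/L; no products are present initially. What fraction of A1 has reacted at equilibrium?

Let X = conversion of A1; extent ξ = 1.06·X mol/L.
Concentrations: [A1] = 1.06 − 1.06X; [B1] = 1.06X; [A2] = 1.06X.
K = [B1] [A2] / ([A1]).
Solving K = 0.328 for X ∈ (0,1): X = 0.423.

X = 0.423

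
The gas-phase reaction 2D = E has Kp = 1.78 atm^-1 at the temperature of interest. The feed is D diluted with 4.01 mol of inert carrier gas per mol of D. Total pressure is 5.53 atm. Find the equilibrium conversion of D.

X = 0.616

Take 1 mol D as basis and let X be its fractional conversion, so ξ = 0.5X.
Mole table: n_D = 1 − X; n_E = 0.5X; n_I = 4.01 (inert).
n_T = Σnᵢ = 5.01 − 0.5X.
With p_i = (n_i/n_T)P, Kp = p_E / (p_D^2).
Equating to 1.78 atm^-1 and solving on 0 < X < 1: X = 0.616.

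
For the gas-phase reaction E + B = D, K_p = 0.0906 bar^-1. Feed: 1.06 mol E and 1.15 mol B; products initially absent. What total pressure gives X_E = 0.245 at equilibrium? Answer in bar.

P = 7.85 bar

Basis: 1.06 mol E initially; let X = conversion of E. Extent ξ = 1.06X.
Moles: n_E = 1.06 − 1.06X; n_B = 1.15 − 1.06X; n_D = 1.06X.
n_T = Σnᵢ = 2.21 − 1.06X.
K_p = p_D / (p_E p_B) with p_i = (n_i/n_T)·P.
At X = 0.245: the mole-fraction product g(X) = Π y_i^ν_i = 0.7109. Since K_p = g(X)·P^{-1}, P = (g/K_p)^(1/1) = (0.7109/0.0906)^(1/1) = 7.85 bar.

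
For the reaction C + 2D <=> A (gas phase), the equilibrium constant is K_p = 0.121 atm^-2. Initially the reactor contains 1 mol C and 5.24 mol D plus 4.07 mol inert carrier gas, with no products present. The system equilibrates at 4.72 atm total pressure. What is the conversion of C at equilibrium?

Basis: 1 mol C initially; let X = conversion of C. Extent ξ = X.
Moles: n_C = 1 − X; n_D = 5.24 − 2X; n_A = X; n_I = 4.07 (inert).
Total moles n_T = 10.3 − 2X.
Mole fractions y_i = n_i/n_T; K_p = p_A / (p_C p_D^2) with p_i = y_i·P.
Equating to 0.121 atm^-2 and solving on 0 < X < 1: X = 0.373.

X = 0.373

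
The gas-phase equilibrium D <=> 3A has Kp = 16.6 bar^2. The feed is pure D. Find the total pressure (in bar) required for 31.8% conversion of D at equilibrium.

P = 5.91 bar

Let X = conversion of D (basis 1 mol D); extent of reaction ξ = X.
At extent ξ: n_D = 1 − X; n_A = 3X.
Total moles n_T = 1 + 2X.
Kp = p_A^3 / (p_D) with p_i = (n_i/n_T)·P.
At X = 0.318: the mole-fraction product g(X) = Π y_i^ν_i = 0.4757. Since Kp = g(X)·P^{2}, P = (Kp/g)^(1/2) = (16.6/0.4757)^(1/2) = 5.91 bar.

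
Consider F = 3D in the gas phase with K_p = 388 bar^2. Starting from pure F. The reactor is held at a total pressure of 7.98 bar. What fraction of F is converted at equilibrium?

X = 0.721

Let X = conversion of F (basis 1 mol F); extent of reaction ξ = X.
Mole table: n_F = 1 − X; n_D = 3X.
n_T = Σnᵢ = 1 + 2X.
Mole fractions y_i = n_i/n_T; K_p = p_D^3 / (p_F) with p_i = y_i·P.
Setting this equal to 388 bar^2 and taking the physical root (0 < X < 1) gives X = 0.721.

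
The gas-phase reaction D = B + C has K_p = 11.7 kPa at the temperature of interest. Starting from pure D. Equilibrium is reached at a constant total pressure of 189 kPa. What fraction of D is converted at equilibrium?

Basis: 1 mol D initially; let X = conversion of D. Extent ξ = X.
At extent ξ: n_D = 1 − X; n_B = X; n_C = X.
n_T = Σnᵢ = 1 + X.
y_i = n_i/n_T, p_i = y_i·P. K_p = p_B p_C / (p_D).
Substituting and setting equal to 11.7 kPa gives a polynomial in X; the root in (0,1) is X = 0.241.

X = 0.241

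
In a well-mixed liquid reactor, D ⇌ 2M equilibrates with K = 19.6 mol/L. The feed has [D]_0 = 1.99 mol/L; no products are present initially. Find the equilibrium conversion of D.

Let X = conversion of D; extent ξ = 1.99·X mol/L.
Concentrations: [D] = 1.99 − 1.99X; [M] = 3.98X.
K = [M]^2 / ([D]).
Setting equal to 19.6 and solving for X on (0,1) gives X = 0.763.

X = 0.763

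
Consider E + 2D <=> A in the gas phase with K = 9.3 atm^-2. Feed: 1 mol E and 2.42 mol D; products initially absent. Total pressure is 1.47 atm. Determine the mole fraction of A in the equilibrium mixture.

Basis: 1 mol E initially; let X = conversion of E. Extent ξ = X.
At extent ξ: n_E = 1 − X; n_D = 2.42 − 2X; n_A = X.
n_T = Σnᵢ = 3.42 − 2X.
With p_i = (n_i/n_T)P, K = p_A / (p_E p_D^2).
This yields a degree-3 equation in X; solving on (0,1), X = 0.802.
Then n_A = 0.802, n_T = 1.82, so y_A = 0.442.

y_A = 0.442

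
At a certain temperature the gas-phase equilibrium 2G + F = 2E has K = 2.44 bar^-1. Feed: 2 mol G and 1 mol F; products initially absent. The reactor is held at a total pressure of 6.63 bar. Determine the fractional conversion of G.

Basis: 2 mol G initially; let X = conversion of G. Extent ξ = X.
Mole table: n_G = 2 − 2X; n_F = 1 − X; n_E = 2X.
Total moles n_T = 3 − X.
y_i = n_i/n_T, p_i = y_i·P. K = p_E^2 / (p_G^2 p_F).
Substituting and setting equal to 2.44 bar^-1 gives a polynomial in X; the root in (0,1) is X = 0.617.

X = 0.617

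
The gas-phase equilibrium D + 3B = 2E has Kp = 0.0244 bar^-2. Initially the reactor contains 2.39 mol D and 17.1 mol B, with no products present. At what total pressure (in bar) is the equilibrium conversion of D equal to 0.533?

P = 5.41 bar

Take 2.39 mol D as basis and let X be its fractional conversion, so ξ = 2.39X.
Moles: n_D = 2.39 − 2.39X; n_B = 17.1 − 7.17X; n_E = 4.78X.
Summing: n_T = 19.5 − 4.78X.
Kp = p_E^2 / (p_D p_B^3) with p_i = (n_i/n_T)·P.
At X = 0.533: the mole-fraction product g(X) = Π y_i^ν_i = 0.713. Since Kp = g(X)·P^{-2}, P = (g/Kp)^(1/2) = (0.713/0.0244)^(1/2) = 5.41 bar.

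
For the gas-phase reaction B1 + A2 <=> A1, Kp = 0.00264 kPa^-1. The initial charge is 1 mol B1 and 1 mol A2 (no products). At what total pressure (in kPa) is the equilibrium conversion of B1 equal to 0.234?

Basis: 1 mol B1 initially; let X = conversion of B1. Extent ξ = X.
At extent ξ: n_B1 = 1 − X; n_A2 = 1 − X; n_A1 = X.
Total moles n_T = 2 − X.
Kp = p_A1 / (p_B1 p_A2) with p_i = (n_i/n_T)·P.
At X = 0.234: the mole-fraction product g(X) = Π y_i^ν_i = 0.7043. Since Kp = g(X)·P^{-1}, P = (g/Kp)^(1/1) = (0.7043/0.00264)^(1/1) = 267 kPa.

P = 267 kPa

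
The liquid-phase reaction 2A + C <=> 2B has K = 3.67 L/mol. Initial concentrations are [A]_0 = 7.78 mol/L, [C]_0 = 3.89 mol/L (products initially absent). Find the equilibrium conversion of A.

Let X = conversion of A; extent ξ = 7.78X/2 mol/L.
Concentrations: [A] = 7.78 − 7.78X; [C] = 3.89 − 3.89X; [B] = 7.78X.
K = [B]^2 / ([A]^2 [C]).
Setting equal to 3.67 and solving for X on (0,1) gives X = 0.681.

X = 0.681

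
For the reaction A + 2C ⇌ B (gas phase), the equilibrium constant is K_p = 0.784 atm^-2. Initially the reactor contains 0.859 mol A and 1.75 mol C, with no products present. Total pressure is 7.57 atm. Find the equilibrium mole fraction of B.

Let X = conversion of A (basis 0.859 mol A); extent of reaction ξ = 0.859X.
At extent ξ: n_A = 0.859 − 0.859X; n_C = 1.75 − 1.72X; n_B = 0.859X.
Total moles n_T = 2.61 − 1.72X.
With p_i = (n_i/n_T)P, K_p = p_B / (p_A p_C^2).
Substituting and setting equal to 0.784 atm^-2 gives a polynomial in X; the root in (0,1) is X = 0.803.
Then n_B = 0.69, n_T = 1.23, so y_B = 0.561.

y_B = 0.561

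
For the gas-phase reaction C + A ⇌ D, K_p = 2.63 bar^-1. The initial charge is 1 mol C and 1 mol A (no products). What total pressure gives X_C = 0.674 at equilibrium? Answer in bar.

Basis: 1 mol C initially; let X = conversion of C. Extent ξ = X.
At extent ξ: n_C = 1 − X; n_A = 1 − X; n_D = X.
Total moles n_T = 2 − X.
K_p = p_D / (p_C p_A) with p_i = (n_i/n_T)·P.
At X = 0.674: the mole-fraction product g(X) = Π y_i^ν_i = 8.409. Since K_p = g(X)·P^{-1}, P = (g/K_p)^(1/1) = (8.409/2.63)^(1/1) = 3.2 bar.

P = 3.2 bar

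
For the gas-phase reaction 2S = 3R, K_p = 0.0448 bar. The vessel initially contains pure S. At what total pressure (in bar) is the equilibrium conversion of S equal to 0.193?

P = 1.32 bar

Let X = conversion of S (basis 1 mol S); extent of reaction ξ = 0.5X.
Moles: n_S = 1 − X; n_R = 1.5X.
Summing: n_T = 1 + 0.5X.
K_p = p_R^3 / (p_S^2) with p_i = (n_i/n_T)·P.
At X = 0.193: the mole-fraction product g(X) = Π y_i^ν_i = 0.03398. Since K_p = g(X)·P^{1}, P = (K_p/g)^(1/1) = (0.0448/0.03398)^(1/1) = 1.32 bar.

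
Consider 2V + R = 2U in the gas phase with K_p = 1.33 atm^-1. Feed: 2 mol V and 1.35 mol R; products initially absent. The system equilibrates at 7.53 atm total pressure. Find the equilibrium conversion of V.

Basis: 2 mol V initially; let X = conversion of V. Extent ξ = X.
Mole table: n_V = 2 − 2X; n_R = 1.35 − X; n_U = 2X.
Total moles n_T = 3.35 − X.
y_i = n_i/n_T, p_i = y_i·P. K_p = p_U^2 / (p_V^2 p_R).
Substituting and setting equal to 1.33 atm^-1 gives a polynomial in X; the root in (0,1) is X = 0.621.

X = 0.621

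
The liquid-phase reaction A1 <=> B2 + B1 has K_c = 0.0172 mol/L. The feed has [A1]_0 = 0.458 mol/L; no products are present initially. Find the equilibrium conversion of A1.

X = 0.176

Let X = conversion of A1; extent ξ = 0.458·X mol/L.
Concentrations: [A1] = 0.458 − 0.458X; [B2] = 0.458X; [B1] = 0.458X.
K_c = [B2] [B1] / ([A1]).
Equating to 0.0172 mol/L: the physical root is X = 0.176.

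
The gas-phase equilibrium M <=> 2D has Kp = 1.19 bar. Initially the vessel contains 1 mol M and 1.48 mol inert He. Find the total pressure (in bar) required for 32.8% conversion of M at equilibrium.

Basis: 1 mol M initially; let X = conversion of M. Extent ξ = X.
At extent ξ: n_M = 1 − X; n_D = 2X; n_I = 1.48 (inert).
Summing: n_T = 2.48 + X.
Kp = p_D^2 / (p_M) with p_i = (n_i/n_T)·P.
At X = 0.328: the mole-fraction product g(X) = Π y_i^ν_i = 0.2281. Since Kp = g(X)·P^{1}, P = (Kp/g)^(1/1) = (1.19/0.2281)^(1/1) = 5.22 bar.

P = 5.22 bar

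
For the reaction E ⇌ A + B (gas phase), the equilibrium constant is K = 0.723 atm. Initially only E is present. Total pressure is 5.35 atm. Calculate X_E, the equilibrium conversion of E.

Take 1 mol E as basis and let X be its fractional conversion, so ξ = X.
At extent ξ: n_E = 1 − X; n_A = X; n_B = X.
Summing: n_T = 1 + X.
With p_i = (n_i/n_T)P, K = p_A p_B / (p_E).
Substituting and setting equal to 0.723 atm gives a polynomial in X; the root in (0,1) is X = 0.345.

X = 0.345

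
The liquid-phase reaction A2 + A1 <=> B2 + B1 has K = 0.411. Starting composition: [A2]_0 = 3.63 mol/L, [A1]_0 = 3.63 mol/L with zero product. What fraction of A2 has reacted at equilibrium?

Let X = conversion of A2; extent ξ = 3.63·X mol/L.
Concentrations: [A2] = 3.63 − 3.63X; [A1] = 3.63 − 3.63X; [B2] = 3.63X; [B1] = 3.63X.
K = [B2] [B1] / ([A2] [A1]).
Solving K = 0.411 for X ∈ (0,1): X = 0.391.

X = 0.391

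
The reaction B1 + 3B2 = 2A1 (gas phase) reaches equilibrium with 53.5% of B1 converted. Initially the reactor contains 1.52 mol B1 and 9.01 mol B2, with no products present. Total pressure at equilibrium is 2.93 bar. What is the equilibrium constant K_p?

K_p = 0.122 bar^-2

Take 1.52 mol B1 as basis and let X be its fractional conversion, so ξ = 1.52X.
At extent ξ: n_B1 = 1.52 − 1.52X; n_B2 = 9.01 − 4.56X; n_A1 = 3.04X.
Total moles n_T = 10.5 − 3.04X.
At X = 0.535: n_B1 = 0.707, n_B2 = 6.57, n_A1 = 1.63, n_T = 8.9.
p_i = (n_i/n_T)·P. K_p = p_A1^2 / (p_B1 p_B2^3) = 0.122 bar^-2.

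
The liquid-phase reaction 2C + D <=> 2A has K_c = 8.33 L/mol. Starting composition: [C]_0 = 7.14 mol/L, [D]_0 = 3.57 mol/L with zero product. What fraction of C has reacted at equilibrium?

X = 0.737

Let X = conversion of C; extent ξ = 7.14X/2 mol/L.
Concentrations: [C] = 7.14 − 7.14X; [D] = 3.57 − 3.57X; [A] = 7.14X.
K_c = [A]^2 / ([C]^2 [D]).
Equating to 8.33 L/mol: the physical root is X = 0.737.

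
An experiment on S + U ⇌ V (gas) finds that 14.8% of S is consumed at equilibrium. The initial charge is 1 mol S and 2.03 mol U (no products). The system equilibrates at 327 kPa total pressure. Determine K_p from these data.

Take 1 mol S as basis and let X be its fractional conversion, so ξ = X.
Species balance: n_S = 1 − X; n_U = 2.03 − X; n_V = X.
Total moles n_T = 3.03 − X.
At X = 0.148: n_S = 0.852, n_U = 1.88, n_V = 0.148, n_T = 2.88.
p_i = (n_i/n_T)·P. K_p = p_V / (p_S p_U) = 0.000813 kPa^-1.

K_p = 0.000813 kPa^-1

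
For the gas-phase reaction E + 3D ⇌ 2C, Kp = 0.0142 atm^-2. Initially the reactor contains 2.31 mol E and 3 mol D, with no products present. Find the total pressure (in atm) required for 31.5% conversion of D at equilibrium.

P = 5.95 atm

Let X = conversion of D (basis 3 mol D); extent of reaction ξ = X.
Moles: n_E = 2.31 − X; n_D = 3 − 3X; n_C = 2X.
Summing: n_T = 5.31 − 2X.
Kp = p_C^2 / (p_E p_D^3) with p_i = (n_i/n_T)·P.
At X = 0.315: the mole-fraction product g(X) = Π y_i^ν_i = 0.5021. Since Kp = g(X)·P^{-2}, P = (g/Kp)^(1/2) = (0.5021/0.0142)^(1/2) = 5.95 atm.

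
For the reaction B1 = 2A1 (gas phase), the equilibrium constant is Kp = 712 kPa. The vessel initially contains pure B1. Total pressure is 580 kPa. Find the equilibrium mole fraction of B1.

y_B1 = 0.347

Let X = conversion of B1 (basis 1 mol B1); extent of reaction ξ = X.
Species balance: n_B1 = 1 − X; n_A1 = 2X.
n_T = Σnᵢ = 1 + X.
y_i = n_i/n_T, p_i = y_i·P. Kp = p_A1^2 / (p_B1).
Equating to 712 kPa and solving on 0 < X < 1: X = 0.485.
Then n_B1 = 0.515, n_T = 1.48, so y_B1 = 0.347.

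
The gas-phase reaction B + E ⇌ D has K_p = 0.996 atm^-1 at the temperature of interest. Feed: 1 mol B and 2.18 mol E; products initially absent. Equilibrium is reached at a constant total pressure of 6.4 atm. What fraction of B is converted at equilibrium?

Take 1 mol B as basis and let X be its fractional conversion, so ξ = X.
At extent ξ: n_B = 1 − X; n_E = 2.18 − X; n_D = X.
n_T = Σnᵢ = 3.18 − X.
y_i = n_i/n_T, p_i = y_i·P. K_p = p_D / (p_B p_E).
This yields a degree-2 equation in X; solving on (0,1), X = 0.788.

X = 0.788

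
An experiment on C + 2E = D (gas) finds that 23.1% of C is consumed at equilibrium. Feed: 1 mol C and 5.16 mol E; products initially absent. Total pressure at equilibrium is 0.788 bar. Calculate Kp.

Let X = conversion of C (basis 1 mol C); extent of reaction ξ = X.
Moles: n_C = 1 − X; n_E = 5.16 − 2X; n_D = X.
Summing: n_T = 6.16 − 2X.
At X = 0.231: n_C = 0.769, n_E = 4.7, n_D = 0.231, n_T = 5.7.
p_i = (n_i/n_T)·P. Kp = p_D / (p_C p_E^2) = 0.712 bar^-2.

Kp = 0.712 bar^-2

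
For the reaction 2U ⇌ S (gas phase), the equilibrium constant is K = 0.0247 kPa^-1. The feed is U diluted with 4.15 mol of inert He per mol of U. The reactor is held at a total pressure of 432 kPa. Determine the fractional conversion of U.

Basis: 1 mol U initially; let X = conversion of U. Extent ξ = 0.5X.
Mole table: n_U = 1 − X; n_S = 0.5X; n_I = 4.15 (inert).
Summing: n_T = 5.15 − 0.5X.
With p_i = (n_i/n_T)P, K = p_S / (p_U^2).
This yields a degree-2 equation in X; solving on (0,1), X = 0.624.

X = 0.624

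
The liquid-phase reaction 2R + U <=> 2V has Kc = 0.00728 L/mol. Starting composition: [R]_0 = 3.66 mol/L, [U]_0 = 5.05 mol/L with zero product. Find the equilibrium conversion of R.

X = 0.157

Let X = conversion of R; extent ξ = 3.66X/2 mol/L.
Concentrations: [R] = 3.66 − 3.66X; [U] = 5.05 − 1.83X; [V] = 3.66X.
Kc = [V]^2 / ([R]^2 [U]).
Setting equal to 0.00728 and solving for X on (0,1) gives X = 0.157.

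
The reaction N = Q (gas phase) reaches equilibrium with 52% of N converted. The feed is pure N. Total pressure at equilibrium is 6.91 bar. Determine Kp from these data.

Take 1 mol N as basis and let X be its fractional conversion, so ξ = X.
Moles: n_N = 1 − X; n_Q = X.
Since Δν = 0, n_T = 1 throughout.
At X = 0.52: n_N = 0.48, n_Q = 0.52, n_T = 1.
p_i = (n_i/n_T)·P. Kp = p_Q / (p_N) = 1.08.

Kp = 1.08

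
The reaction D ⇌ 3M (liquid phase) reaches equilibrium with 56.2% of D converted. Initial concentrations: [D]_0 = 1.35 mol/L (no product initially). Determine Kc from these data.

Kc = 19.9 (mol/L)^2

Let X = conversion of D.
Concentrations: [D] = 1.35 − 1.35X; [M] = 4.05X.
At X = 0.562: [D] = 0.591, [M] = 2.28.
Kc = [M]^3 / ([D]) = 19.9 (mol/L)^2.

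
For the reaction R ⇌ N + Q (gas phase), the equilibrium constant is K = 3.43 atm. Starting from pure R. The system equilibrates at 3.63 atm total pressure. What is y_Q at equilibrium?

y_Q = 0.411

Let X = conversion of R (basis 1 mol R); extent of reaction ξ = X.
Mole table: n_R = 1 − X; n_N = X; n_Q = X.
n_T = Σnᵢ = 1 + X.
With p_i = (n_i/n_T)P, K = p_N p_Q / (p_R).
Setting this equal to 3.43 atm and taking the physical root (0 < X < 1) gives X = 0.697.
Then n_Q = 0.697, n_T = 1.7, so y_Q = 0.411.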